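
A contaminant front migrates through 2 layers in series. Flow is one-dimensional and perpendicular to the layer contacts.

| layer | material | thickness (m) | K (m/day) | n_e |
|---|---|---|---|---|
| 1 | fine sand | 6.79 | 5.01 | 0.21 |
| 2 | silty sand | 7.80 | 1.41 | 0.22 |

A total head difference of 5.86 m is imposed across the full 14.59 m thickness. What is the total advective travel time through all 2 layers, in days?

3.69

With flow normal to the layers, continuity requires the same specific discharge q through every layer.
Σ(b_i/K_i) = 6.79/5.01 + 7.80/1.41 = 6.887 d.
q = Δh / Σ(b_i/K_i) = 5.86 / 6.887 = 0.8509 m/day.
In each layer the seepage velocity is v_i = q/n_i, so the layer transit time is t_i = b_i·n_i / q:
  layer 1 (fine sand): t_1 = 6.79 × 0.21 / 0.8509 = 1.676 d
  layer 2 (silty sand): t_2 = 7.80 × 0.22 / 0.8509 = 2.017 d
Total t = Σ t_i = 3.693 days.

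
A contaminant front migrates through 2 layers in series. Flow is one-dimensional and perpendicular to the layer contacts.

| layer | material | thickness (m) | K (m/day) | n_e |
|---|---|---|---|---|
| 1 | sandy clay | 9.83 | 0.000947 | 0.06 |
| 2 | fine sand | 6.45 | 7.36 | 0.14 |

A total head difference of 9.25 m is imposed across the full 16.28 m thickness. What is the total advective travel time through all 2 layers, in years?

4.59

With flow normal to the layers, continuity requires the same specific discharge q through every layer.
Σ(b_i/K_i) = 9.83/0.000947 + 6.45/7.36 = 10381 d.
q = Δh / Σ(b_i/K_i) = 9.25 / 10381 = 0.0008910 m/day.
In each layer the seepage velocity is v_i = q/n_i, so the layer transit time is t_i = b_i·n_i / q:
  layer 1 (sandy clay): t_1 = 9.83 × 0.06 / 0.0008910 = 661.9 d
  layer 2 (fine sand): t_2 = 6.45 × 0.14 / 0.0008910 = 1013 d
Total t = Σ t_i = 1675 days = 4.587 years.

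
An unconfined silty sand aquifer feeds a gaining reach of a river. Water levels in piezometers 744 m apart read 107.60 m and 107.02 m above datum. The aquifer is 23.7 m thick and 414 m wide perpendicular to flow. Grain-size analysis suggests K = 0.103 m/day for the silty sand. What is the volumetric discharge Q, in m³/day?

0.788

Cross-sectional area A = 414 × 23.7 = 9812 m².
Hydraulic gradient i = (107.60 − 107.02) / 744 = 0.58 / 744 = 0.0007796.
Darcy's law: Q = K · A · i = 0.1030 × 9812 × 0.0007796 = 0.7878 m³/day.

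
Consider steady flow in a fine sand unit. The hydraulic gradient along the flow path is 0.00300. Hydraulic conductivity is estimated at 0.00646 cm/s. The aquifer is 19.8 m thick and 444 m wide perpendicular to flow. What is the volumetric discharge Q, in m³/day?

Convert K: 0.00646 cm/s × 864 = 5.581 m/day.
Cross-sectional area A = 444 × 19.8 = 8791 m².
Hydraulic gradient i = 0.00300.
Darcy's law: Q = K · A · i = 5.581 × 8791 × 0.003000 = 147.2 m³/day.

147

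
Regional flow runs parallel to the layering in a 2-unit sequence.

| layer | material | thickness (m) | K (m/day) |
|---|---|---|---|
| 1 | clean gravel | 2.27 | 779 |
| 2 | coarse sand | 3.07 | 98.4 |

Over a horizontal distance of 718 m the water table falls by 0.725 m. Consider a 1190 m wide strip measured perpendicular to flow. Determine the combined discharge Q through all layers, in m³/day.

Flow is parallel to layering, so each bed carries its own Darcy discharge and the transmissivities add.
Σ(K_i·b_i) = 779×2.27 + 98.4×3.07 = 2070 m²/day.
Hydraulic gradient i = Δh / L = 0.725 / 718 = 0.001010.
Q = Σ(K_i·b_i) · W · i = 2070 × 1190 × 0.001010 = 2488 m³/day.

2490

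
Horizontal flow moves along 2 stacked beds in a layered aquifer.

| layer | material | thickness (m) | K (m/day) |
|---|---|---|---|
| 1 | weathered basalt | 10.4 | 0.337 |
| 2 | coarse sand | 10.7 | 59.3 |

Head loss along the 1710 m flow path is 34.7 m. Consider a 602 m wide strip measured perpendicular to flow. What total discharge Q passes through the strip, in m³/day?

7790

Flow is parallel to layering, so each bed carries its own Darcy discharge and the transmissivities add.
Σ(K_i·b_i) = 0.337×10.4 + 59.3×10.7 = 638.0 m²/day.
Hydraulic gradient i = Δh / L = 34.7 / 1710 = 0.02029.
Q = Σ(K_i·b_i) · W · i = 638.0 × 602 × 0.02029 = 7794 m³/day.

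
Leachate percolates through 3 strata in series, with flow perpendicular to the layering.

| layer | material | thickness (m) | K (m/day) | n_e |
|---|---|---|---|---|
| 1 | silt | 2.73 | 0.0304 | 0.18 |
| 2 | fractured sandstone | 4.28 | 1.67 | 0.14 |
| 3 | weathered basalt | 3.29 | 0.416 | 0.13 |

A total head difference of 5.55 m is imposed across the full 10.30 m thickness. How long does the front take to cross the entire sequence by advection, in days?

27.4

With flow normal to the layers, continuity requires the same specific discharge q through every layer.
Σ(b_i/K_i) = 2.73/0.0304 + 4.28/1.67 + 3.29/0.416 = 100.3 d.
q = Δh / Σ(b_i/K_i) = 5.55 / 100.3 = 0.05535 m/day.
In each layer the seepage velocity is v_i = q/n_i, so the layer transit time is t_i = b_i·n_i / q:
  layer 1 (silt): t_1 = 2.73 × 0.18 / 0.05535 = 8.878 d
  layer 2 (fractured sandstone): t_2 = 4.28 × 0.14 / 0.05535 = 10.83 d
  layer 3 (weathered basalt): t_3 = 3.29 × 0.13 / 0.05535 = 7.727 d
Total t = Σ t_i = 27.43 days.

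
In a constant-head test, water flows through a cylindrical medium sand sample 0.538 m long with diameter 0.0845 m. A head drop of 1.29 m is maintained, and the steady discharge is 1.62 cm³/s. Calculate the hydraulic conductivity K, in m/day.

Cross-sectional area A = π·(d/2)² = π × (0.0845/2)² = 0.005608 m².
Convert discharge: 1.62 cm³/s = 1.620e-06 m³/s.
Darcy's law rearranged: K = Q·L / (A·Δh) = 1.620e-06 × 0.538 / (0.005608 × 1.29) = 0.0001205 m/s = 10.41 m/day.

10.4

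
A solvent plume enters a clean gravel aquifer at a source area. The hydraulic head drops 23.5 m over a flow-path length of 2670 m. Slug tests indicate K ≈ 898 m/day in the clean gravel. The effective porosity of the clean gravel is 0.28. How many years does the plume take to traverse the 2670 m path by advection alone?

Hydraulic gradient i = Δh / L = 23.5 / 2670 = 0.008801.
Darcy flux q = K · i = 898.0 × 0.008801 = 7.904 m/day.
Seepage velocity v = q / n_e = 7.904 / 0.28 = 28.23 m/day.
Travel time t = L / v = 2670 / 28.23 = 94.59 days = 0.2590 years.

0.259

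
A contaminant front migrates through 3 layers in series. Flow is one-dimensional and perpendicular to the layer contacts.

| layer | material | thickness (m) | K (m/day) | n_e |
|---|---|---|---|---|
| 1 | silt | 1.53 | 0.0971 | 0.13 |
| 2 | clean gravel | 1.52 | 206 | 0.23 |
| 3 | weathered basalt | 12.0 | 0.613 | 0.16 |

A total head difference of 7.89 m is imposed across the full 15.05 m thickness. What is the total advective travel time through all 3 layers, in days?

With flow normal to the layers, continuity requires the same specific discharge q through every layer.
Σ(b_i/K_i) = 1.53/0.0971 + 1.52/206 + 12.0/0.613 = 35.34 d.
q = Δh / Σ(b_i/K_i) = 7.89 / 35.34 = 0.2233 m/day.
In each layer the seepage velocity is v_i = q/n_i, so the layer transit time is t_i = b_i·n_i / q:
  layer 1 (silt): t_1 = 1.53 × 0.13 / 0.2233 = 0.8909 d
  layer 2 (clean gravel): t_2 = 1.52 × 0.23 / 0.2233 = 1.566 d
  layer 3 (weathered basalt): t_3 = 12.0 × 0.16 / 0.2233 = 8.600 d
Total t = Σ t_i = 11.06 days.

11.1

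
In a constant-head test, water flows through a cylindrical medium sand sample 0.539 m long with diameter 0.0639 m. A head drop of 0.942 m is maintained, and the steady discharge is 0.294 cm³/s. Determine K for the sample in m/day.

4.53

Cross-sectional area A = π·(d/2)² = π × (0.0639/2)² = 0.003207 m².
Convert discharge: 0.294 cm³/s = 2.940e-07 m³/s.
Darcy's law rearranged: K = Q·L / (A·Δh) = 2.940e-07 × 0.539 / (0.003207 × 0.942) = 5.246e-05 m/s = 4.532 m/day.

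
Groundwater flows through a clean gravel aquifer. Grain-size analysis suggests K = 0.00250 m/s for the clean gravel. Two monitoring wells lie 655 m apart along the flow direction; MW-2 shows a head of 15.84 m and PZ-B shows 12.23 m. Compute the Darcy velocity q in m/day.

1.19

Convert K: 0.00250 m/s × 86400 = 216.0 m/day.
Hydraulic gradient i = (15.84 − 12.23) / 655 = 3.61 / 655 = 0.005511.
Specific discharge q = K · i = 216.0 × 0.005511 = 1.190 m/day.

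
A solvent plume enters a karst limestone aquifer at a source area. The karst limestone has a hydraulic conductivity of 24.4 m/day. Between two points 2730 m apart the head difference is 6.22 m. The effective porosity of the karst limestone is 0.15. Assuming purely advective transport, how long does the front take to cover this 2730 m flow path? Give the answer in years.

20.2

Hydraulic gradient i = Δh / L = 6.22 / 2730 = 0.002278.
Darcy flux q = K · i = 24.40 × 0.002278 = 0.05559 m/day.
Seepage velocity v = q / n_e = 0.05559 / 0.15 = 0.3706 m/day.
Travel time t = L / v = 2730 / 0.3706 = 7366 days = 20.17 years.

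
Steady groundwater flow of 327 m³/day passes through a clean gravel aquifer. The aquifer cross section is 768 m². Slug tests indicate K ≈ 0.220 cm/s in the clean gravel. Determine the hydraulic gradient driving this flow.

Convert K: 0.220 cm/s × 864 = 190.1 m/day.
From Q = K·A·i, i = Q / (K·A) = 327 / (190.1 × 768.0) = 0.002240.

0.00224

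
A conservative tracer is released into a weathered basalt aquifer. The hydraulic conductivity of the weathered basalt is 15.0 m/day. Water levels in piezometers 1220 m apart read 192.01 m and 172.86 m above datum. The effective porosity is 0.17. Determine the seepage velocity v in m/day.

Hydraulic gradient i = (192.01 − 172.86) / 1220 = 19.15 / 1220 = 0.01570.
Darcy flux q = K · i = 15.00 × 0.01570 = 0.2355 m/day.
Seepage velocity v = q / n_e = 0.2355 / 0.17 = 1.385 m/day.

1.39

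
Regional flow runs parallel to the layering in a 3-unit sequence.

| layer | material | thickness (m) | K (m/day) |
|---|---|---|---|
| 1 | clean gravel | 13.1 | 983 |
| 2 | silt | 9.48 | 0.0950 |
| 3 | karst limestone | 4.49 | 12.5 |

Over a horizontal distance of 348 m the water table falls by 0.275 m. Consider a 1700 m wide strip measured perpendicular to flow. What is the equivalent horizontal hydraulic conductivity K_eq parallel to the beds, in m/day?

Flow is parallel to layering, so each bed carries its own Darcy discharge and the transmissivities add.
Σ(K_i·b_i) = 983×13.1 + 0.0950×9.48 + 12.5×4.49 = 12934 m²/day.
Total thickness b = 27.07 m, so K_eq = Σ(K_i·b_i)/b = 477.8 m/day.

478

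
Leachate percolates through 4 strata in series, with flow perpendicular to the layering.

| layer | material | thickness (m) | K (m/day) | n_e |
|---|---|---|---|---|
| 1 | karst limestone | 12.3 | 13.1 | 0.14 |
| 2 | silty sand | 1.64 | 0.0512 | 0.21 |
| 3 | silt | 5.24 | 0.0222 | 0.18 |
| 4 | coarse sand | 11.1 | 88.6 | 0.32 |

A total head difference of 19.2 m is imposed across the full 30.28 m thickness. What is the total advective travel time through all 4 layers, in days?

92.0

With flow normal to the layers, continuity requires the same specific discharge q through every layer.
Σ(b_i/K_i) = 12.3/13.1 + 1.64/0.0512 + 5.24/0.0222 + 11.1/88.6 = 269.1 d.
q = Δh / Σ(b_i/K_i) = 19.2 / 269.1 = 0.07134 m/day.
In each layer the seepage velocity is v_i = q/n_i, so the layer transit time is t_i = b_i·n_i / q:
  layer 1 (karst limestone): t_1 = 12.3 × 0.14 / 0.07134 = 24.14 d
  layer 2 (silty sand): t_2 = 1.64 × 0.21 / 0.07134 = 4.828 d
  layer 3 (silt): t_3 = 5.24 × 0.18 / 0.07134 = 13.22 d
  layer 4 (coarse sand): t_4 = 11.1 × 0.32 / 0.07134 = 49.79 d
Total t = Σ t_i = 91.98 days.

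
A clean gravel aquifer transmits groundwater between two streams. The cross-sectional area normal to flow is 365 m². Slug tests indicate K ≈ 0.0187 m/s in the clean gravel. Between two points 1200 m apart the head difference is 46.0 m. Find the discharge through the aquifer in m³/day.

Convert K: 0.0187 m/s × 86400 = 1616 m/day.
Hydraulic gradient i = Δh / L = 46.0 / 1200 = 0.03833.
Darcy's law: Q = K · A · i = 1616 × 365.0 × 0.03833 = 22606 m³/day.

22600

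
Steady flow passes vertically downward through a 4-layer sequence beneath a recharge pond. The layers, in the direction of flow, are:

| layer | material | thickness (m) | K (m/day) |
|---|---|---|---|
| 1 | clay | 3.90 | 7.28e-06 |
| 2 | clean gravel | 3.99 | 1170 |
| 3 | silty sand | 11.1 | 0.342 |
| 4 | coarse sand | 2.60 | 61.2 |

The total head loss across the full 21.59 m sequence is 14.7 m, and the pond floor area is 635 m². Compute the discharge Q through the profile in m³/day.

0.0174

Flow is perpendicular to layering, so the layers act in series and the equivalent K is the thickness-weighted harmonic mean.
Total thickness L = 3.90 + 3.99 + 11.1 + 2.60 = 21.59 m.
Σ(b_i/K_i) = 3.90/7.28e-06 + 3.99/1170 + 11.1/0.342 + 2.60/61.2 = 5.357e+05 d.
K_eq = L / Σ(b_i/K_i) = 21.59 / 5.357e+05 = 4.030e-05 m/day.
Q = K_eq · A · (Δh/L) = 4.030e-05 × 635 × (14.7/21.59) = 0.01742 m³/day.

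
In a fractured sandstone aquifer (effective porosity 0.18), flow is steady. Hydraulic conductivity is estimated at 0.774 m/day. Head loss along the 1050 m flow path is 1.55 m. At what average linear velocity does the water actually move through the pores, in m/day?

0.00635

Hydraulic gradient i = Δh / L = 1.55 / 1050 = 0.001476.
Darcy flux q = K · i = 0.7740 × 0.001476 = 0.001143 m/day.
Seepage velocity v = q / n_e = 0.001143 / 0.18 = 0.006348 m/day.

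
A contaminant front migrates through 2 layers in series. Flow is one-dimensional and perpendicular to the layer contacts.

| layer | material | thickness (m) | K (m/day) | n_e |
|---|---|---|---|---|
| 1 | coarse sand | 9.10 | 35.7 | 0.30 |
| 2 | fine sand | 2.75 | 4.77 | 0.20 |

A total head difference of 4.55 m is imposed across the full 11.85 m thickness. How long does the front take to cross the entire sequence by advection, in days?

0.599

With flow normal to the layers, continuity requires the same specific discharge q through every layer.
Σ(b_i/K_i) = 9.10/35.7 + 2.75/4.77 = 0.8314 d.
q = Δh / Σ(b_i/K_i) = 4.55 / 0.8314 = 5.473 m/day.
In each layer the seepage velocity is v_i = q/n_i, so the layer transit time is t_i = b_i·n_i / q:
  layer 1 (coarse sand): t_1 = 9.10 × 0.30 / 5.473 = 0.4989 d
  layer 2 (fine sand): t_2 = 2.75 × 0.20 / 5.473 = 0.1005 d
Total t = Σ t_i = 0.5994 days.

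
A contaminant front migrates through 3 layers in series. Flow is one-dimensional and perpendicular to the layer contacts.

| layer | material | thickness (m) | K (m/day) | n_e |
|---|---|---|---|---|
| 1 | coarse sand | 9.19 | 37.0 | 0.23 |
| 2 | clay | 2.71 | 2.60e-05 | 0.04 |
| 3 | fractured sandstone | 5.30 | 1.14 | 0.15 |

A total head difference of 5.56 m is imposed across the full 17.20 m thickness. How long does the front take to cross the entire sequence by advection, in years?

With flow normal to the layers, continuity requires the same specific discharge q through every layer.
Σ(b_i/K_i) = 9.19/37.0 + 2.71/2.60e-05 + 5.30/1.14 = 1.042e+05 d.
q = Δh / Σ(b_i/K_i) = 5.56 / 1.042e+05 = 5.334e-05 m/day.
In each layer the seepage velocity is v_i = q/n_i, so the layer transit time is t_i = b_i·n_i / q:
  layer 1 (coarse sand): t_1 = 9.19 × 0.23 / 5.334e-05 = 39626 d
  layer 2 (clay): t_2 = 2.71 × 0.04 / 5.334e-05 = 2032 d
  layer 3 (fractured sandstone): t_3 = 5.30 × 0.15 / 5.334e-05 = 14904 d
Total t = Σ t_i = 56563 days = 154.9 years.

155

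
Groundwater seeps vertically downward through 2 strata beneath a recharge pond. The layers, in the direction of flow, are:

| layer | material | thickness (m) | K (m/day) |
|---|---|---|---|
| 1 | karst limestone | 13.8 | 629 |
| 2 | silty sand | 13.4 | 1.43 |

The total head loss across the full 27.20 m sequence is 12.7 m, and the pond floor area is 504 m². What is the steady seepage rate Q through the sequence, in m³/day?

681

Flow is perpendicular to layering, so the layers act in series and the equivalent K is the thickness-weighted harmonic mean.
Total thickness L = 13.8 + 13.4 = 27.20 m.
Σ(b_i/K_i) = 13.8/629 + 13.4/1.43 = 9.393 d.
K_eq = L / Σ(b_i/K_i) = 27.20 / 9.393 = 2.896 m/day.
Q = K_eq · A · (Δh/L) = 2.896 × 504 × (12.7/27.20) = 681.5 m³/day.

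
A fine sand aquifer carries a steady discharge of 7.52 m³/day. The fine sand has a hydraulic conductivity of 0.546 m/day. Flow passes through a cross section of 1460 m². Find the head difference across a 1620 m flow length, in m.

From Q = K·A·i, i = Q / (K·A) = 7.52 / (0.5460 × 1460) = 0.009433.
Head loss Δh = i · L = 0.009433 × 1620 = 15.28 m.

15.3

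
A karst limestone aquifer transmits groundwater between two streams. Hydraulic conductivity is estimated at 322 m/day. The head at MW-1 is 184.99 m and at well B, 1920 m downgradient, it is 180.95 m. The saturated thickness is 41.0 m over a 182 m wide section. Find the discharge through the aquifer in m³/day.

Cross-sectional area A = 182 × 41.0 = 7462 m².
Hydraulic gradient i = (184.99 − 180.95) / 1920 = 4.04 / 1920 = 0.002104.
Darcy's law: Q = K · A · i = 322.0 × 7462 × 0.002104 = 5056 m³/day.

5060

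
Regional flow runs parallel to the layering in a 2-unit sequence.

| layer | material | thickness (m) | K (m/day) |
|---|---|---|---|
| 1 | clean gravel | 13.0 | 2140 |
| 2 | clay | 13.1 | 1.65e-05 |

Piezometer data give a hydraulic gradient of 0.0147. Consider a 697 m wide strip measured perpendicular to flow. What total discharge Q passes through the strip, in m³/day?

Flow is parallel to layering, so each bed carries its own Darcy discharge and the transmissivities add.
Σ(K_i·b_i) = 2140×13.0 + 1.65e-05×13.1 = 27820 m²/day.
Hydraulic gradient i = 0.0147.
Q = Σ(K_i·b_i) · W · i = 27820 × 697 × 0.01470 = 2.850e+05 m³/day.

285000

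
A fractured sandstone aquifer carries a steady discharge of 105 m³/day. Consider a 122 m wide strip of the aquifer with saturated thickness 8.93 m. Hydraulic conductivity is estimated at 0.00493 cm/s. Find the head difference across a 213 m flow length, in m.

Convert K: 0.00493 cm/s × 864 = 4.260 m/day.
Cross-sectional area A = 122 × 8.93 = 1089 m².
From Q = K·A·i, i = Q / (K·A) = 105 / (4.260 × 1089) = 0.02263.
Head loss Δh = i · L = 0.02263 × 213 = 4.819 m.

4.82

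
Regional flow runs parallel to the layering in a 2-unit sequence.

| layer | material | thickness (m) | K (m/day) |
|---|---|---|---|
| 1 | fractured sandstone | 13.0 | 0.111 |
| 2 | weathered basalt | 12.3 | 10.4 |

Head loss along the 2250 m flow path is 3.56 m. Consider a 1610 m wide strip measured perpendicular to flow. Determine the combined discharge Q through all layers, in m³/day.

330

Flow is parallel to layering, so each bed carries its own Darcy discharge and the transmissivities add.
Σ(K_i·b_i) = 0.111×13.0 + 10.4×12.3 = 129.4 m²/day.
Hydraulic gradient i = Δh / L = 3.56 / 2250 = 0.001582.
Q = Σ(K_i·b_i) · W · i = 129.4 × 1610 × 0.001582 = 329.5 m³/day.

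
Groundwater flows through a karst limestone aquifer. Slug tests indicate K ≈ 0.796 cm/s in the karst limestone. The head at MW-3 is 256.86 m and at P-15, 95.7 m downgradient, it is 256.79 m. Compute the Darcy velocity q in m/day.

0.503

Convert K: 0.796 cm/s × 864 = 687.7 m/day.
Hydraulic gradient i = (256.86 − 256.79) / 95.7 = 0.07 / 95.7 = 0.0007315.
Specific discharge q = K · i = 687.7 × 0.0007315 = 0.5031 m/day.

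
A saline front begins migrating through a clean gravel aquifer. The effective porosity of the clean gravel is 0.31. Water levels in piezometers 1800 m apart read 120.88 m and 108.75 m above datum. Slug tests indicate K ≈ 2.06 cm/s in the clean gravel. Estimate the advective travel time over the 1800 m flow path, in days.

Convert K: 2.06 cm/s × 864 = 1780 m/day.
Hydraulic gradient i = (120.88 − 108.75) / 1800 = 12.13 / 1800 = 0.006739.
Darcy flux q = K · i = 1780 × 0.006739 = 11.99 m/day.
Seepage velocity v = q / n_e = 11.99 / 0.31 = 38.69 m/day.
Travel time t = L / v = 1800 / 38.69 = 46.52 days.

46.5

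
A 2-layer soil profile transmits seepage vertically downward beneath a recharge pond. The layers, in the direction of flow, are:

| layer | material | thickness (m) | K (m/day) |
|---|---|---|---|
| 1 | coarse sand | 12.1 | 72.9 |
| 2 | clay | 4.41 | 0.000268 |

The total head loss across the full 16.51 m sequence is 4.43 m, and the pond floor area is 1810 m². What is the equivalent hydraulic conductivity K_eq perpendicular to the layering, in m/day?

Flow is perpendicular to layering, so the layers act in series and the equivalent K is the thickness-weighted harmonic mean.
Total thickness L = 12.1 + 4.41 = 16.51 m.
Σ(b_i/K_i) = 12.1/72.9 + 4.41/0.000268 = 16455 d.
K_eq = L / Σ(b_i/K_i) = 16.51 / 16455 = 0.001003 m/day.

0.00100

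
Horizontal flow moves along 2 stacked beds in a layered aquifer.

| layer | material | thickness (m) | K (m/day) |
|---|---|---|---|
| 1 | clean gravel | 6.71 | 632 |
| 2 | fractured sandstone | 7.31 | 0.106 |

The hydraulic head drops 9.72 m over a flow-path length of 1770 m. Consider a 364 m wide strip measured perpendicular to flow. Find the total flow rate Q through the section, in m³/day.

8480

Flow is parallel to layering, so each bed carries its own Darcy discharge and the transmissivities add.
Σ(K_i·b_i) = 632×6.71 + 0.106×7.31 = 4241 m²/day.
Hydraulic gradient i = Δh / L = 9.72 / 1770 = 0.005492.
Q = Σ(K_i·b_i) · W · i = 4241 × 364 × 0.005492 = 8478 m³/day.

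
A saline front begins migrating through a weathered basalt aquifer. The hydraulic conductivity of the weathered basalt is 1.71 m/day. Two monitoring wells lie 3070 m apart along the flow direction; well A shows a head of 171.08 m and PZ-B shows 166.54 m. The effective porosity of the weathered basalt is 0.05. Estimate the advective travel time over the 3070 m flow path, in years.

166

Hydraulic gradient i = (171.08 − 166.54) / 3070 = 4.54 / 3070 = 0.001479.
Darcy flux q = K · i = 1.710 × 0.001479 = 0.002529 m/day.
Seepage velocity v = q / n_e = 0.002529 / 0.05 = 0.05058 m/day.
Travel time t = L / v = 3070 / 0.05058 = 60701 days = 166.2 years.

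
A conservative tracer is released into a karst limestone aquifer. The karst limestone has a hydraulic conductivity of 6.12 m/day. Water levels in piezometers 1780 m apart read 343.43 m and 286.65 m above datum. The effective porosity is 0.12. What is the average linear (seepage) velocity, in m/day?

1.63

Hydraulic gradient i = (343.43 − 286.65) / 1780 = 56.78 / 1780 = 0.03190.
Darcy flux q = K · i = 6.120 × 0.03190 = 0.1952 m/day.
Seepage velocity v = q / n_e = 0.1952 / 0.12 = 1.627 m/day.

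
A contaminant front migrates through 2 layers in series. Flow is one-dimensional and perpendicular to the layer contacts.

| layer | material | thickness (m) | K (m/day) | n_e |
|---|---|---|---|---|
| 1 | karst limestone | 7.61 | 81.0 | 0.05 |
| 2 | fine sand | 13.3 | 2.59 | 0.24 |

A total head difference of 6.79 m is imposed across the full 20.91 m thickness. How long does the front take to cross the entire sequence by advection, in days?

2.75

With flow normal to the layers, continuity requires the same specific discharge q through every layer.
Σ(b_i/K_i) = 7.61/81.0 + 13.3/2.59 = 5.229 d.
q = Δh / Σ(b_i/K_i) = 6.79 / 5.229 = 1.299 m/day.
In each layer the seepage velocity is v_i = q/n_i, so the layer transit time is t_i = b_i·n_i / q:
  layer 1 (karst limestone): t_1 = 7.61 × 0.05 / 1.299 = 0.2930 d
  layer 2 (fine sand): t_2 = 13.3 × 0.24 / 1.299 = 2.458 d
Total t = Σ t_i = 2.751 days.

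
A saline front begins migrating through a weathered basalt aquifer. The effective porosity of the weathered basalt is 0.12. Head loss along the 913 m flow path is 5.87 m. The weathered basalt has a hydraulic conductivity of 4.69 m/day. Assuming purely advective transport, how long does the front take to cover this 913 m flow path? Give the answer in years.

9.95

Hydraulic gradient i = Δh / L = 5.87 / 913 = 0.006429.
Darcy flux q = K · i = 4.690 × 0.006429 = 0.03015 m/day.
Seepage velocity v = q / n_e = 0.03015 / 0.12 = 0.2513 m/day.
Travel time t = L / v = 913 / 0.2513 = 3633 days = 9.948 years.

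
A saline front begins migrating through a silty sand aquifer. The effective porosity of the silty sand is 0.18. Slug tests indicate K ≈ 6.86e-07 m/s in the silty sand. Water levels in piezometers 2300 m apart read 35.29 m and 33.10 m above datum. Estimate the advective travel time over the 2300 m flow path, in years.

Convert K: 6.86e-07 m/s × 86400 = 0.05927 m/day.
Hydraulic gradient i = (35.29 − 33.10) / 2300 = 2.19 / 2300 = 0.0009522.
Darcy flux q = K · i = 0.05927 × 0.0009522 = 5.644e-05 m/day.
Seepage velocity v = q / n_e = 5.644e-05 / 0.18 = 0.0003135 m/day.
Travel time t = L / v = 2300 / 0.0003135 = 7.336e+06 days = 20084 years.

20100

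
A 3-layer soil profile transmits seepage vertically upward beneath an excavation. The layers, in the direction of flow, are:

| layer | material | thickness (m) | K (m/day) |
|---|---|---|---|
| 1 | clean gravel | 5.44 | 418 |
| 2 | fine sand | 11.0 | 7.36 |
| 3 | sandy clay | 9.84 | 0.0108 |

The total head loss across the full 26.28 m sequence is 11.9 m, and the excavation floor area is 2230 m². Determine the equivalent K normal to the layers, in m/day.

0.0288

Flow is perpendicular to layering, so the layers act in series and the equivalent K is the thickness-weighted harmonic mean.
Total thickness L = 5.44 + 11.0 + 9.84 = 26.28 m.
Σ(b_i/K_i) = 5.44/418 + 11.0/7.36 + 9.84/0.0108 = 912.6 d.
K_eq = L / Σ(b_i/K_i) = 26.28 / 912.6 = 0.02880 m/day.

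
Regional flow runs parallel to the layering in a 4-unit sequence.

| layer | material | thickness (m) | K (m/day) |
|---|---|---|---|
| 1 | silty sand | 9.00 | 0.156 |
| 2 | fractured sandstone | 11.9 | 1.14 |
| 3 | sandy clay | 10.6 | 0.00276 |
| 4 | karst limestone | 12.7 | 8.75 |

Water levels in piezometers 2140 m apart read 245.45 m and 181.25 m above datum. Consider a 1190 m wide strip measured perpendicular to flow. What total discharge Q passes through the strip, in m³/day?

Flow is parallel to layering, so each bed carries its own Darcy discharge and the transmissivities add.
Σ(K_i·b_i) = 0.156×9.00 + 1.14×11.9 + 0.00276×10.6 + 8.75×12.7 = 126.1 m²/day.
Hydraulic gradient i = (245.45 − 181.25) / 2140 = 64.2 / 2140 = 0.03000.
Q = Σ(K_i·b_i) · W · i = 126.1 × 1190 × 0.03000 = 4503 m³/day.

4500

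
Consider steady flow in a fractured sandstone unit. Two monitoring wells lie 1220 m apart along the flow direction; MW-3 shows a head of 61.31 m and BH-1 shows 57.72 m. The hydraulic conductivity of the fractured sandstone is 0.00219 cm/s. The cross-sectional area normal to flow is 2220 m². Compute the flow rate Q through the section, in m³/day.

12.4

Convert K: 0.00219 cm/s × 864 = 1.892 m/day.
Hydraulic gradient i = (61.31 − 57.72) / 1220 = 3.59 / 1220 = 0.002943.
Darcy's law: Q = K · A · i = 1.892 × 2220 × 0.002943 = 12.36 m³/day.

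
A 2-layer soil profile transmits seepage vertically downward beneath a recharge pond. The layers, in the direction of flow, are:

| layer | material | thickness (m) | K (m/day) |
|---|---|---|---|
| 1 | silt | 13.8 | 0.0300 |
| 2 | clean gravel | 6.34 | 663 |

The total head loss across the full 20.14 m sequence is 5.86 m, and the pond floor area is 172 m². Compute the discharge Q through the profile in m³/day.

2.19

Flow is perpendicular to layering, so the layers act in series and the equivalent K is the thickness-weighted harmonic mean.
Total thickness L = 13.8 + 6.34 = 20.14 m.
Σ(b_i/K_i) = 13.8/0.0300 + 6.34/663 = 460.0 d.
K_eq = L / Σ(b_i/K_i) = 20.14 / 460.0 = 0.04378 m/day.
Q = K_eq · A · (Δh/L) = 0.04378 × 172 × (5.86/20.14) = 2.191 m³/day.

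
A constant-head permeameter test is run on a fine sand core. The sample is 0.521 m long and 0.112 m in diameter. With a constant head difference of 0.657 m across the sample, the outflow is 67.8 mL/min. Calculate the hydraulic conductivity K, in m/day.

7.86

Cross-sectional area A = π·(d/2)² = π × (0.112/2)² = 0.009852 m².
Convert discharge: 67.8 mL/min = 1.130e-06 m³/s.
Darcy's law rearranged: K = Q·L / (A·Δh) = 1.130e-06 × 0.521 / (0.009852 × 0.657) = 9.095e-05 m/s = 7.858 m/day.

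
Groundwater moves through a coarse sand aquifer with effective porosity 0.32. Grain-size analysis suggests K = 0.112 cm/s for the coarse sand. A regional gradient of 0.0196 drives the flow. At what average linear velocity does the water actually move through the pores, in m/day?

Convert K: 0.112 cm/s × 864 = 96.77 m/day.
Hydraulic gradient i = 0.0196.
Darcy flux q = K · i = 96.77 × 0.01960 = 1.897 m/day.
Seepage velocity v = q / n_e = 1.897 / 0.32 = 5.927 m/day.

5.93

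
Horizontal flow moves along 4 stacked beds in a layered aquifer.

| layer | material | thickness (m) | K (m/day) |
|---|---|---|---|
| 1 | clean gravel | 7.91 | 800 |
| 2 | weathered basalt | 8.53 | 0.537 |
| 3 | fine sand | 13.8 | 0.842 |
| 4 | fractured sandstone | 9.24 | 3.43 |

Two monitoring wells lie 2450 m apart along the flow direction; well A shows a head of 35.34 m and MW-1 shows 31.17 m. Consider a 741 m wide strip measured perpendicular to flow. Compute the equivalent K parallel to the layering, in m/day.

Flow is parallel to layering, so each bed carries its own Darcy discharge and the transmissivities add.
Σ(K_i·b_i) = 800×7.91 + 0.537×8.53 + 0.842×13.8 + 3.43×9.24 = 6376 m²/day.
Total thickness b = 39.48 m, so K_eq = Σ(K_i·b_i)/b = 161.5 m/day.

161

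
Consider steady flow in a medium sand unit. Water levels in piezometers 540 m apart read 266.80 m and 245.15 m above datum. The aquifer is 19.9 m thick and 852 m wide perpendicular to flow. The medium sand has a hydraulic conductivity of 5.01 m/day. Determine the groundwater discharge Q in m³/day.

Cross-sectional area A = 852 × 19.9 = 16955 m².
Hydraulic gradient i = (266.80 − 245.15) / 540 = 21.65 / 540 = 0.04009.
Darcy's law: Q = K · A · i = 5.010 × 16955 × 0.04009 = 3406 m³/day.

3410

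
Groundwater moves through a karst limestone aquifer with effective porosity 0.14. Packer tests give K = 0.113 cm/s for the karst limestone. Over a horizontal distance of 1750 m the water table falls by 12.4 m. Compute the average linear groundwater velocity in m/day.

4.94

Convert K: 0.113 cm/s × 864 = 97.63 m/day.
Hydraulic gradient i = Δh / L = 12.4 / 1750 = 0.007086.
Darcy flux q = K · i = 97.63 × 0.007086 = 0.6918 m/day.
Seepage velocity v = q / n_e = 0.6918 / 0.14 = 4.941 m/day.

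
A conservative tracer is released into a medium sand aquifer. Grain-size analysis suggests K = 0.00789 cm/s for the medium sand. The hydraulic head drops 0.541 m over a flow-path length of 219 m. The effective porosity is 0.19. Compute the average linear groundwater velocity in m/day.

Convert K: 0.00789 cm/s × 864 = 6.817 m/day.
Hydraulic gradient i = Δh / L = 0.541 / 219 = 0.002470.
Darcy flux q = K · i = 6.817 × 0.002470 = 0.01684 m/day.
Seepage velocity v = q / n_e = 0.01684 / 0.19 = 0.08863 m/day.

0.0886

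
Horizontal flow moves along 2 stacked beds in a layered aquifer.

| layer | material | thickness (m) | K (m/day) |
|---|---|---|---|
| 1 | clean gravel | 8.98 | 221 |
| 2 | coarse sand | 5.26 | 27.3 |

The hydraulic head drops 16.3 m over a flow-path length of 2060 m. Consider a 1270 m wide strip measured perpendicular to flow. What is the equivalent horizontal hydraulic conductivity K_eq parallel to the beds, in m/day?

Flow is parallel to layering, so each bed carries its own Darcy discharge and the transmissivities add.
Σ(K_i·b_i) = 221×8.98 + 27.3×5.26 = 2128 m²/day.
Total thickness b = 14.24 m, so K_eq = Σ(K_i·b_i)/b = 149.5 m/day.

149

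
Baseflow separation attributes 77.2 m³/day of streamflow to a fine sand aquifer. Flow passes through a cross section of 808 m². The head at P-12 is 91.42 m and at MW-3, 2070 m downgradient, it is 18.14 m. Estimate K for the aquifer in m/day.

2.70

Hydraulic gradient i = (91.42 − 18.14) / 2070 = 73.28 / 2070 = 0.03540.
From Q = K·A·i, K = Q / (A·i) = 77.2 / (808.0 × 0.03540) = 2.699 m/day.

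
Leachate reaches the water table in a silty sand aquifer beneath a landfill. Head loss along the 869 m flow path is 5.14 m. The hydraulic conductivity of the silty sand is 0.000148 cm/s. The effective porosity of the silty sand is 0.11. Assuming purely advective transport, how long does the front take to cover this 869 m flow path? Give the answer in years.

346

Convert K: 0.000148 cm/s × 864 = 0.1279 m/day.
Hydraulic gradient i = Δh / L = 5.14 / 869 = 0.005915.
Darcy flux q = K · i = 0.1279 × 0.005915 = 0.0007563 m/day.
Seepage velocity v = q / n_e = 0.0007563 / 0.11 = 0.006876 m/day.
Travel time t = L / v = 869 / 0.006876 = 1.264e+05 days = 346.0 years.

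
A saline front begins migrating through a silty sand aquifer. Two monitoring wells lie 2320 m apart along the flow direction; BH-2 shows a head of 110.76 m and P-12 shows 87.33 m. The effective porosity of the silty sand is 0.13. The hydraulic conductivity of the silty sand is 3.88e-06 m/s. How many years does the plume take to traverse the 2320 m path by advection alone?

244

Convert K: 3.88e-06 m/s × 86400 = 0.3352 m/day.
Hydraulic gradient i = (110.76 − 87.33) / 2320 = 23.43 / 2320 = 0.01010.
Darcy flux q = K · i = 0.3352 × 0.01010 = 0.003386 m/day.
Seepage velocity v = q / n_e = 0.003386 / 0.13 = 0.02604 m/day.
Travel time t = L / v = 2320 / 0.02604 = 89084 days = 243.9 years.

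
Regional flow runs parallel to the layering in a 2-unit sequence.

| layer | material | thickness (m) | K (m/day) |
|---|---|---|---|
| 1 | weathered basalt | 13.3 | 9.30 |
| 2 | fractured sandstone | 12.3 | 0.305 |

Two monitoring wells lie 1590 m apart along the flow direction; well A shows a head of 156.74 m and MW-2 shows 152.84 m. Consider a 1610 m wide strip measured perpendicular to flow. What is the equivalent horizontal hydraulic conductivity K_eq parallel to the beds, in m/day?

Flow is parallel to layering, so each bed carries its own Darcy discharge and the transmissivities add.
Σ(K_i·b_i) = 9.30×13.3 + 0.305×12.3 = 127.4 m²/day.
Total thickness b = 25.60 m, so K_eq = Σ(K_i·b_i)/b = 4.978 m/day.

4.98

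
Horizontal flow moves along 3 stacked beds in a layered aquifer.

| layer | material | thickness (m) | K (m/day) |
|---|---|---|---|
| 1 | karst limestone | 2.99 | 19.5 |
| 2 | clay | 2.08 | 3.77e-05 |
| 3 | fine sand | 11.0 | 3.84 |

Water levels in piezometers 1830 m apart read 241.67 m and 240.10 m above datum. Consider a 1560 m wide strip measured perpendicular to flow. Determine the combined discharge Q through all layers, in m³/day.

Flow is parallel to layering, so each bed carries its own Darcy discharge and the transmissivities add.
Σ(K_i·b_i) = 19.5×2.99 + 3.77e-05×2.08 + 3.84×11.0 = 100.5 m²/day.
Hydraulic gradient i = (241.67 − 240.10) / 1830 = 1.57 / 1830 = 0.0008579.
Q = Σ(K_i·b_i) · W · i = 100.5 × 1560 × 0.0008579 = 134.6 m³/day.

135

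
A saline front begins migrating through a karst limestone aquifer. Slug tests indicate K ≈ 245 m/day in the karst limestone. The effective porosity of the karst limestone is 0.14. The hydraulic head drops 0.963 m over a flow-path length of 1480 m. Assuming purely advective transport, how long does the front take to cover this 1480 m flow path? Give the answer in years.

Hydraulic gradient i = Δh / L = 0.963 / 1480 = 0.0006507.
Darcy flux q = K · i = 245.0 × 0.0006507 = 0.1594 m/day.
Seepage velocity v = q / n_e = 0.1594 / 0.14 = 1.139 m/day.
Travel time t = L / v = 1480 / 1.139 = 1300 days = 3.559 years.

3.56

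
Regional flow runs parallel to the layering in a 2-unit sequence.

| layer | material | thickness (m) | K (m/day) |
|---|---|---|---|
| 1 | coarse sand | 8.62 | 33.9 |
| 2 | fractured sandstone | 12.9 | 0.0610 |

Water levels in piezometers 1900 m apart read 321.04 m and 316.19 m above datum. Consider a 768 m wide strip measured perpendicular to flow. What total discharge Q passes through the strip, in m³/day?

Flow is parallel to layering, so each bed carries its own Darcy discharge and the transmissivities add.
Σ(K_i·b_i) = 33.9×8.62 + 0.0610×12.9 = 293.0 m²/day.
Hydraulic gradient i = (321.04 − 316.19) / 1900 = 4.85 / 1900 = 0.002553.
Q = Σ(K_i·b_i) · W · i = 293.0 × 768 × 0.002553 = 574.4 m³/day.

574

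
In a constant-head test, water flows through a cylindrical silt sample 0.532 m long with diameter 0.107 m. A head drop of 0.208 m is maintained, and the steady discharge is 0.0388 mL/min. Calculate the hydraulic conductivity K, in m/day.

Cross-sectional area A = π·(d/2)² = π × (0.107/2)² = 0.008992 m².
Convert discharge: 0.0388 mL/min = 6.467e-10 m³/s.
Darcy's law rearranged: K = Q·L / (A·Δh) = 6.467e-10 × 0.532 / (0.008992 × 0.208) = 1.839e-07 m/s = 0.01589 m/day.

0.0159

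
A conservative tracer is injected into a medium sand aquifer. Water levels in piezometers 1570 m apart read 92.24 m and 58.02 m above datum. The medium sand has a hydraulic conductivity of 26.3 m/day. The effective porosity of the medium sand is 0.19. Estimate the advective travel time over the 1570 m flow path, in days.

Hydraulic gradient i = (92.24 − 58.02) / 1570 = 34.22 / 1570 = 0.02180.
Darcy flux q = K · i = 26.30 × 0.02180 = 0.5732 m/day.
Seepage velocity v = q / n_e = 0.5732 / 0.19 = 3.017 m/day.
Travel time t = L / v = 1570 / 3.017 = 520.4 days.

520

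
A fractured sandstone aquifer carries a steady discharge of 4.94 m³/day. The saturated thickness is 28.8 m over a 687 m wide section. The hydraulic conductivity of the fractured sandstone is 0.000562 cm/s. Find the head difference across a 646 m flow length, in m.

0.332

Convert K: 0.000562 cm/s × 864 = 0.4856 m/day.
Cross-sectional area A = 687 × 28.8 = 19786 m².
From Q = K·A·i, i = Q / (K·A) = 4.94 / (0.4856 × 19786) = 0.0005142.
Head loss Δh = i · L = 0.0005142 × 646 = 0.3322 m.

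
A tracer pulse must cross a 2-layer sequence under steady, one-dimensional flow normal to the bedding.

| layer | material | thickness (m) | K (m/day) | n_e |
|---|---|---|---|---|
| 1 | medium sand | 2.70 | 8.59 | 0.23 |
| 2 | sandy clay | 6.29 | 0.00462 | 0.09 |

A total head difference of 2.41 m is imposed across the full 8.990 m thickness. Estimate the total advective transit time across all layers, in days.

671

With flow normal to the layers, continuity requires the same specific discharge q through every layer.
Σ(b_i/K_i) = 2.70/8.59 + 6.29/0.00462 = 1362 d.
q = Δh / Σ(b_i/K_i) = 2.41 / 1362 = 0.001770 m/day.
In each layer the seepage velocity is v_i = q/n_i, so the layer transit time is t_i = b_i·n_i / q:
  layer 1 (medium sand): t_1 = 2.70 × 0.23 / 0.001770 = 350.9 d
  layer 2 (sandy clay): t_2 = 6.29 × 0.09 / 0.001770 = 319.9 d
Total t = Σ t_i = 670.8 days.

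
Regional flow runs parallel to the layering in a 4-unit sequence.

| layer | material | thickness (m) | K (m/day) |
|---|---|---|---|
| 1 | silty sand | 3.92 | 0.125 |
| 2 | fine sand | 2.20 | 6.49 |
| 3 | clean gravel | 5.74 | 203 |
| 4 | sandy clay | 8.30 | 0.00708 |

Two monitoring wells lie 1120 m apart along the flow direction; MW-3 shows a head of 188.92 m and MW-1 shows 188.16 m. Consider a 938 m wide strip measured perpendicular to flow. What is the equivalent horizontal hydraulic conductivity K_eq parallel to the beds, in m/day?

58.5

Flow is parallel to layering, so each bed carries its own Darcy discharge and the transmissivities add.
Σ(K_i·b_i) = 0.125×3.92 + 6.49×2.20 + 203×5.74 + 0.00708×8.30 = 1180 m²/day.
Total thickness b = 20.16 m, so K_eq = Σ(K_i·b_i)/b = 58.53 m/day.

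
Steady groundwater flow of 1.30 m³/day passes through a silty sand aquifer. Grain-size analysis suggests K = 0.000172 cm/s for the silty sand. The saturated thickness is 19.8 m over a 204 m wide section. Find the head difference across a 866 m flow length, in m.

Convert K: 0.000172 cm/s × 864 = 0.1486 m/day.
Cross-sectional area A = 204 × 19.8 = 4039 m².
From Q = K·A·i, i = Q / (K·A) = 1.30 / (0.1486 × 4039) = 0.002166.
Head loss Δh = i · L = 0.002166 × 866 = 1.876 m.

1.88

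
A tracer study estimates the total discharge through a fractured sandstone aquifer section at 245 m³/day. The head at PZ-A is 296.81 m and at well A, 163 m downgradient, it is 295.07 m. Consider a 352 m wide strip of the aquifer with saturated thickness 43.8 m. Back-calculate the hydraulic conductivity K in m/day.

1.49

Cross-sectional area A = 352 × 43.8 = 15418 m².
Hydraulic gradient i = (296.81 − 295.07) / 163 = 1.74 / 163 = 0.01067.
From Q = K·A·i, K = Q / (A·i) = 245 / (15418 × 0.01067) = 1.489 m/day.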